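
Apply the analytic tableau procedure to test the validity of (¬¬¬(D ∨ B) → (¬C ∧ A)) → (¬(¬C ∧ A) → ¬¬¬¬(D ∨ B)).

Valid

Assume the negation and expand:
Initial set: {¬((¬¬¬(D ∨ B) → (¬C ∧ A)) → (¬(¬C ∧ A) → ¬¬¬¬(D ∨ B)))}.
¬((¬¬¬(D ∨ B) → (¬C ∧ A)) → (¬(¬C ∧ A) → ¬¬¬¬(D ∨ B))): α-rule — add (¬¬¬(D ∨ B) → (¬C ∧ A)), ¬(¬(¬C ∧ A) → ¬¬¬¬(D ∨ B)).
¬(¬(¬C ∧ A) → ¬¬¬¬(D ∨ B)): α-rule — add ¬(¬C ∧ A), ¬¬¬¬¬(D ∨ B).
¬¬¬¬¬(D ∨ B): drop double negation, giving ¬¬¬(D ∨ B).
¬¬¬(D ∨ B): drop double negation, giving ¬(D ∨ B).
¬(D ∨ B): α-rule — add ¬D, ¬B.
(¬¬¬(D ∨ B) → (¬C ∧ A)): β-rule — branch into ¬¬¬¬(D ∨ B)  //  (¬C ∧ A).
  branch 1 (add ¬¬¬¬(D ∨ B)):
    ¬¬¬¬(D ∨ B): drop double negation, giving ¬¬(D ∨ B).
    ¬(¬C ∧ A): β-rule — branch into ¬¬C  //  ¬A.
      branch 1.1 (add ¬¬C):
        ¬¬(D ∨ B): β-rule — branch into D  //  B.
          branch 1.1.1 (add D):
            × closes — contains both D and ¬D.
          branch 1.1.2 (add B):
            × closes — contains both B and ¬B.
      branch 1.2 (add ¬A):
        ¬¬(D ∨ B): β-rule — branch into D  //  B.
          branch 1.2.1 (add D):
            × closes — contains both D and ¬D.
          branch 1.2.2 (add B):
            × closes — contains both B and ¬B.
  branch 2 (add (¬C ∧ A)):
    (¬C ∧ A): α-rule — add ¬C, A.
    ¬(¬C ∧ A): β-rule — branch into ¬¬C  //  ¬A.
      branch 2.1 (add ¬¬C):
        × closes — contains both C and ¬C.
      branch 2.2 (add ¬A):
        × closes — contains both A and ¬A.
All 6 branches close.
Every branch closed, so the negation is unsatisfiable and the formula is valid.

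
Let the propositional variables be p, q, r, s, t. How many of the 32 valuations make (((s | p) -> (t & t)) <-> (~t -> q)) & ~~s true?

12

Initial set: {((((s | p) -> (t & t)) <-> (~t -> q)) & ~~s)}.
((((s | p) -> (t & t)) <-> (~t -> q)) & ~~s): α-rule — add (((s | p) -> (t & t)) <-> (~t -> q)), ~~s.
~~s: drop double negation, giving s.
(((s | p) -> (t & t)) <-> (~t -> q)): β-rule — branch into ((s | p) -> (t & t)), (~t -> q)  //  ~((s | p) -> (t & t)), ~(~t -> q).
  branch 1 (add ((s | p) -> (t & t)), (~t -> q)):
    ((s | p) -> (t & t)): β-rule — branch into ~(s | p)  //  (t & t).
      branch 1.1 (add ~(s | p)):
        ~(s | p): α-rule — add ~s, ~p.
        × closes — contains both s and ~s.
      branch 1.2 (add (t & t)):
        (t & t): α-rule — add t, t.
        (~t -> q): β-rule — branch into ~~t  //  q.
          branch 1.2.1 (add ~~t):
            ○ open, literals {s=1, t=1}.
          branch 1.2.2 (add q):
            ○ open, literals {q=1, s=1, t=1}.
  branch 2 (add ~((s | p) -> (t & t)), ~(~t -> q)):
    ~((s | p) -> (t & t)): α-rule — add (s | p), ~(t & t).
    ~(~t -> q): α-rule — add ~t, ~q.
    (s | p): β-rule — branch into s  //  p.
      branch 2.1 (add s):
        ~(t & t): β-rule — branch into ~t  //  ~t.
          branch 2.1.1 (add ~t):
            ○ open, literals {q=0, s=1, t=0}.
          branch 2.1.2 (add ~t):
            ○ open, literals {q=0, s=1, t=0}.
      branch 2.2 (add p):
        ~(t & t): β-rule — branch into ~t  //  ~t.
          branch 2.2.1 (add ~t):
            ○ open, literals {p=1, q=0, s=1, t=0}.
          branch 2.2.2 (add ~t):
            ○ open, literals {p=1, q=0, s=1, t=0}.
1 branch closed, 6 open.
Each open branch fixes some atoms; the unmentioned ones are free. Counting distinct full assignments: branch {s=1, t=1} (p, q, r) contributes 8 new; branch {q=1, s=1, t=1} (p, r) contributes 0 new; branch {q=0, s=1, t=0} (p, r) contributes 4 new; branch {q=0, s=1, t=0} (p, r) contributes 0 new; branch {p=1, q=0, s=1, t=0} (r) contributes 0 new; branch {p=1, q=0, s=1, t=0} (r) contributes 0 new. Total: 12.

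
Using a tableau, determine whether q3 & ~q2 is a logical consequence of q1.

Initial set: {q1; ~(q3 & ~q2)}.
~(q3 & ~q2): β-rule — branch into ~q3  //  ~~q2.
  branch 1 (add ~q3):
    ○ open, literals {q1=1, q3=0}.
  branch 2 (add ~~q2):
    ○ open, literals {q1=1, q2=1}.
0 branches closed, 2 open.
An open branch gives a countermodel: q1=1, q3=0 (unmentioned atoms arbitrary); the premises hold there but the conclusion fails.

No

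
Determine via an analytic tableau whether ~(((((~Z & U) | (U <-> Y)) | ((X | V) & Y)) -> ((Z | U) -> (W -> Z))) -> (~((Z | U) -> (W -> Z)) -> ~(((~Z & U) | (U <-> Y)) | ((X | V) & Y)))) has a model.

Unsatisfiable

Initial set: {~(((((~Z & U) | (U <-> Y)) | ((X | V) & Y)) -> ((Z | U) -> (W -> Z))) -> (~((Z | U) -> (W -> Z)) -> ~(((~Z & U) | (U <-> Y)) | ((X | V) & Y))))}.
~(((((~Z & U) | (U <-> Y)) | ((X | V) & Y)) -> ((Z | U) -> (W -> Z))) -> (~((Z | U) -> (W -> Z)) -> ~(((~Z & U) | (U <-> Y)) | ((X | V) & Y)))): α-rule — add ((((~Z & U) | (U <-> Y)) | ((X | V) & Y)) -> ((Z | U) -> (W -> Z))), ~(~((Z | U) -> (W -> Z)) -> ~(((~Z & U) | (U <-> Y)) | ((X | V) & Y))).
~(~((Z | U) -> (W -> Z)) -> ~(((~Z & U) | (U <-> Y)) | ((X | V) & Y))): α-rule — add ~((Z | U) -> (W -> Z)), ~~(((~Z & U) | (U <-> Y)) | ((X | V) & Y)).
~((Z | U) -> (W -> Z)): α-rule — add (Z | U), ~(W -> Z).
~(W -> Z): α-rule — add W, ~Z.
((((~Z & U) | (U <-> Y)) | ((X | V) & Y)) -> ((Z | U) -> (W -> Z))): β-rule — branch into ~(((~Z & U) | (U <-> Y)) | ((X | V) & Y))  //  ((Z | U) -> (W -> Z)).
  branch 1 (add ~(((~Z & U) | (U <-> Y)) | ((X | V) & Y))):
    ~(((~Z & U) | (U <-> Y)) | ((X | V) & Y)): α-rule — add ~((~Z & U) | (U <-> Y)), ~((X | V) & Y).
    ~((~Z & U) | (U <-> Y)): α-rule — add ~(~Z & U), ~(U <-> Y).
    ~~(((~Z & U) | (U <-> Y)) | ((X | V) & Y)): β-rule — branch into ((~Z & U) | (U <-> Y))  //  ((X | V) & Y).
      branch 1.1 (add ((~Z & U) | (U <-> Y))):
        (Z | U): β-rule — branch into Z  //  U.
          branch 1.1.1 (add Z):
            × closes — contains both Z and ~Z.
          branch 1.1.2 (add U):
            ~((X | V) & Y): β-rule — branch into ~(X | V)  //  ~Y.
              branch 1.1.2.1 (add ~(X | V)):
                ~(X | V): α-rule — add ~X, ~V.
                ~(~Z & U): β-rule — branch into ~~Z  //  ~U.
                  branch 1.1.2.1.1 (add ~~Z):
                    × closes — contains both Z and ~Z.
                  branch 1.1.2.1.2 (add ~U):
                    × closes — contains both U and ~U.
              branch 1.1.2.2 (add ~Y):
                ~(~Z & U): β-rule — branch into ~~Z  //  ~U.
                  branch 1.1.2.2.1 (add ~~Z):
                    × closes — contains both Z and ~Z.
                  branch 1.1.2.2.2 (add ~U):
                    × closes — contains both U and ~U.
      branch 1.2 (add ((X | V) & Y)):
        ((X | V) & Y): α-rule — add (X | V), Y.
        (Z | U): β-rule — branch into Z  //  U.
          branch 1.2.1 (add Z):
            × closes — contains both Z and ~Z.
          branch 1.2.2 (add U):
            ~((X | V) & Y): β-rule — branch into ~(X | V)  //  ~Y.
              branch 1.2.2.1 (add ~(X | V)):
                ~(X | V): α-rule — add ~X, ~V.
                ~(~Z & U): β-rule — branch into ~~Z  //  ~U.
                  branch 1.2.2.1.1 (add ~~Z):
                    × closes — contains both Z and ~Z.
                  branch 1.2.2.1.2 (add ~U):
                    × closes — contains both U and ~U.
              branch 1.2.2.2 (add ~Y):
                × closes — contains both Y and ~Y.
  branch 2 (add ((Z | U) -> (W -> Z))):
    ~~(((~Z & U) | (U <-> Y)) | ((X | V) & Y)): β-rule — branch into ((~Z & U) | (U <-> Y))  //  ((X | V) & Y).
      branch 2.1 (add ((~Z & U) | (U <-> Y))):
        (Z | U): β-rule — branch into Z  //  U.
          branch 2.1.1 (add Z):
            × closes — contains both Z and ~Z.
          branch 2.1.2 (add U):
            ((Z | U) -> (W -> Z)): β-rule — branch into ~(Z | U)  //  (W -> Z).
              branch 2.1.2.1 (add ~(Z | U)):
                ~(Z | U): α-rule — add ~Z, ~U.
                × closes — contains both U and ~U.
              branch 2.1.2.2 (add (W -> Z)):
                ((~Z & U) | (U <-> Y)): β-rule — branch into (~Z & U)  //  (U <-> Y).
                  branch 2.1.2.2.1 (add (~Z & U)):
                    (~Z & U): α-rule — add ~Z, U.
                    (W -> Z): β-rule — branch into ~W  //  Z.
                      branch 2.1.2.2.1.1 (add ~W):
                        × closes — contains both W and ~W.
                      branch 2.1.2.2.1.2 (add Z):
                        × closes — contains both Z and ~Z.
                  branch 2.1.2.2.2 (add (U <-> Y)):
                    (W -> Z): β-rule — branch into ~W  //  Z.
                      branch 2.1.2.2.2.1 (add ~W):
                        × closes — contains both W and ~W.
                      branch 2.1.2.2.2.2 (add Z):
                        × closes — contains both Z and ~Z.
      branch 2.2 (add ((X | V) & Y)):
        ((X | V) & Y): α-rule — add (X | V), Y.
        (Z | U): β-rule — branch into Z  //  U.
          branch 2.2.1 (add Z):
            × closes — contains both Z and ~Z.
          branch 2.2.2 (add U):
            ((Z | U) -> (W -> Z)): β-rule — branch into ~(Z | U)  //  (W -> Z).
              branch 2.2.2.1 (add ~(Z | U)):
                ~(Z | U): α-rule — add ~Z, ~U.
                × closes — contains both U and ~U.
              branch 2.2.2.2 (add (W -> Z)):
                (X | V): β-rule — branch into X  //  V.
                  branch 2.2.2.2.1 (add X):
                    (W -> Z): β-rule — branch into ~W  //  Z.
                      branch 2.2.2.2.1.1 (add ~W):
                        × closes — contains both W and ~W.
                      branch 2.2.2.2.1.2 (add Z):
                        × closes — contains both Z and ~Z.
                  branch 2.2.2.2.2 (add V):
                    (W -> Z): β-rule — branch into ~W  //  Z.
                      branch 2.2.2.2.2.1 (add ~W):
                        × closes — contains both W and ~W.
                      branch 2.2.2.2.2.2 (add Z):
                        × closes — contains both Z and ~Z.
All 21 branches close.
Every branch closed; the formula is unsatisfiable.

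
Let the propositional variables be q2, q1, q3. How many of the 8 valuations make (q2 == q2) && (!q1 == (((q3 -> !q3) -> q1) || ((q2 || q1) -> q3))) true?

Initial set: {((q2 == q2) && (!q1 == (((q3 -> !q3) -> q1) || ((q2 || q1) -> q3))))}.
((q2 == q2) && (!q1 == (((q3 -> !q3) -> q1) || ((q2 || q1) -> q3)))): α-rule — add (q2 == q2), (!q1 == (((q3 -> !q3) -> q1) || ((q2 || q1) -> q3))).
(q2 == q2): β-rule — branch into q2, q2  //  !q2, !q2.
  branch 1 (add q2, q2):
    (!q1 == (((q3 -> !q3) -> q1) || ((q2 || q1) -> q3))): β-rule — branch into !q1, (((q3 -> !q3) -> q1) || ((q2 || q1) -> q3))  //  !!q1, !(((q3 -> !q3) -> q1) || ((q2 || q1) -> q3)).
      branch 1.1 (add !q1, (((q3 -> !q3) -> q1) || ((q2 || q1) -> q3))):
        (((q3 -> !q3) -> q1) || ((q2 || q1) -> q3)): β-rule — branch into ((q3 -> !q3) -> q1)  //  ((q2 || q1) -> q3).
          branch 1.1.1 (add ((q3 -> !q3) -> q1)):
            ((q3 -> !q3) -> q1): β-rule — branch into !(q3 -> !q3)  //  q1.
              branch 1.1.1.1 (add !(q3 -> !q3)):
                !(q3 -> !q3): α-rule — add q3, !!q3.
                ○ open, literals {q1=F, q2=T, q3=T}.
              branch 1.1.1.2 (add q1):
                × closes — contains both q1 and !q1.
          branch 1.1.2 (add ((q2 || q1) -> q3)):
            ((q2 || q1) -> q3): β-rule — branch into !(q2 || q1)  //  q3.
              branch 1.1.2.1 (add !(q2 || q1)):
                !(q2 || q1): α-rule — add !q2, !q1.
                × closes — contains both q2 and !q2.
              branch 1.1.2.2 (add q3):
                ○ open, literals {q1=F, q2=T, q3=T}.
      branch 1.2 (add !!q1, !(((q3 -> !q3) -> q1) || ((q2 || q1) -> q3))):
        !(((q3 -> !q3) -> q1) || ((q2 || q1) -> q3)): α-rule — add !((q3 -> !q3) -> q1), !((q2 || q1) -> q3).
        !((q3 -> !q3) -> q1): α-rule — add (q3 -> !q3), !q1.
        × closes — contains both q1 and !q1.
  branch 2 (add !q2, !q2):
    (!q1 == (((q3 -> !q3) -> q1) || ((q2 || q1) -> q3))): β-rule — branch into !q1, (((q3 -> !q3) -> q1) || ((q2 || q1) -> q3))  //  !!q1, !(((q3 -> !q3) -> q1) || ((q2 || q1) -> q3)).
      branch 2.1 (add !q1, (((q3 -> !q3) -> q1) || ((q2 || q1) -> q3))):
        (((q3 -> !q3) -> q1) || ((q2 || q1) -> q3)): β-rule — branch into ((q3 -> !q3) -> q1)  //  ((q2 || q1) -> q3).
          branch 2.1.1 (add ((q3 -> !q3) -> q1)):
            ((q3 -> !q3) -> q1): β-rule — branch into !(q3 -> !q3)  //  q1.
              branch 2.1.1.1 (add !(q3 -> !q3)):
                !(q3 -> !q3): α-rule — add q3, !!q3.
                ○ open, literals {q1=F, q2=F, q3=T}.
              branch 2.1.1.2 (add q1):
                × closes — contains both q1 and !q1.
          branch 2.1.2 (add ((q2 || q1) -> q3)):
            ((q2 || q1) -> q3): β-rule — branch into !(q2 || q1)  //  q3.
              branch 2.1.2.1 (add !(q2 || q1)):
                !(q2 || q1): α-rule — add !q2, !q1.
                ○ open, literals {q1=F, q2=F}.
              branch 2.1.2.2 (add q3):
                ○ open, literals {q1=F, q2=F, q3=T}.
      branch 2.2 (add !!q1, !(((q3 -> !q3) -> q1) || ((q2 || q1) -> q3))):
        !(((q3 -> !q3) -> q1) || ((q2 || q1) -> q3)): α-rule — add !((q3 -> !q3) -> q1), !((q2 || q1) -> q3).
        !((q3 -> !q3) -> q1): α-rule — add (q3 -> !q3), !q1.
        × closes — contains both q1 and !q1.
5 branches closed, 5 open.
Each open branch fixes some atoms; the unmentioned ones are free. Counting distinct full assignments: branch {q1=F, q2=T, q3=T} (none free) contributes 1 new; branch {q1=F, q2=T, q3=T} (none free) contributes 0 new; branch {q1=F, q2=F, q3=T} (none free) contributes 1 new; branch {q1=F, q2=F} (q3) contributes 1 new; branch {q1=F, q2=F, q3=T} (none free) contributes 0 new. Total: 3.

3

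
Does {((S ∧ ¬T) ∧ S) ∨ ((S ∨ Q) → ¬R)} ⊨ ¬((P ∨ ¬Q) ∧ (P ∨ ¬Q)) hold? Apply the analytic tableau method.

Initial set: {(((S ∧ ¬T) ∧ S) ∨ ((S ∨ Q) → ¬R)); ¬¬((P ∨ ¬Q) ∧ (P ∨ ¬Q))}.
¬¬((P ∨ ¬Q) ∧ (P ∨ ¬Q)): α-rule — add (P ∨ ¬Q), (P ∨ ¬Q).
(((S ∧ ¬T) ∧ S) ∨ ((S ∨ Q) → ¬R)): β-rule — branch into ((S ∧ ¬T) ∧ S)  //  ((S ∨ Q) → ¬R).
  branch 1 (add ((S ∧ ¬T) ∧ S)):
    ((S ∧ ¬T) ∧ S): α-rule — add (S ∧ ¬T), S.
    (S ∧ ¬T): α-rule — add S, ¬T.
    (P ∨ ¬Q): β-rule — branch into P  //  ¬Q.
      branch 1.1 (add P):
        (P ∨ ¬Q): β-rule — branch into P  //  ¬Q.
          branch 1.1.1 (add P):
            ○ open, literals {P=1, S=1, T=0}.
          branch 1.1.2 (add ¬Q):
            ○ open, literals {P=1, Q=0, S=1, T=0}.
      branch 1.2 (add ¬Q):
        (P ∨ ¬Q): β-rule — branch into P  //  ¬Q.
          branch 1.2.1 (add P):
            ○ open, literals {P=1, Q=0, S=1, T=0}.
          branch 1.2.2 (add ¬Q):
            ○ open, literals {Q=0, S=1, T=0}.
  branch 2 (add ((S ∨ Q) → ¬R)):
    (P ∨ ¬Q): β-rule — branch into P  //  ¬Q.
      branch 2.1 (add P):
        (P ∨ ¬Q): β-rule — branch into P  //  ¬Q.
          branch 2.1.1 (add P):
            ((S ∨ Q) → ¬R): β-rule — branch into ¬(S ∨ Q)  //  ¬R.
              branch 2.1.1.1 (add ¬(S ∨ Q)):
                ¬(S ∨ Q): α-rule — add ¬S, ¬Q.
                ○ open, literals {P=1, Q=0, S=0}.
              branch 2.1.1.2 (add ¬R):
                ○ open, literals {P=1, R=0}.
          branch 2.1.2 (add ¬Q):
            ((S ∨ Q) → ¬R): β-rule — branch into ¬(S ∨ Q)  //  ¬R.
              branch 2.1.2.1 (add ¬(S ∨ Q)):
                ¬(S ∨ Q): α-rule — add ¬S, ¬Q.
                ○ open, literals {P=1, Q=0, S=0}.
              branch 2.1.2.2 (add ¬R):
                ○ open, literals {P=1, Q=0, R=0}.
      branch 2.2 (add ¬Q):
        (P ∨ ¬Q): β-rule — branch into P  //  ¬Q.
          branch 2.2.1 (add P):
            ((S ∨ Q) → ¬R): β-rule — branch into ¬(S ∨ Q)  //  ¬R.
              branch 2.2.1.1 (add ¬(S ∨ Q)):
                ¬(S ∨ Q): α-rule — add ¬S, ¬Q.
                ○ open, literals {P=1, Q=0, S=0}.
              branch 2.2.1.2 (add ¬R):
                ○ open, literals {P=1, Q=0, R=0}.
          branch 2.2.2 (add ¬Q):
            ((S ∨ Q) → ¬R): β-rule — branch into ¬(S ∨ Q)  //  ¬R.
              branch 2.2.2.1 (add ¬(S ∨ Q)):
                ¬(S ∨ Q): α-rule — add ¬S, ¬Q.
                ○ open, literals {Q=0, S=0}.
              branch 2.2.2.2 (add ¬R):
                ○ open, literals {Q=0, R=0}.
0 branches closed, 12 open.
An open branch gives a countermodel: P=1, S=1, T=0 (unmentioned atoms arbitrary); the premises hold there but the conclusion fails.

No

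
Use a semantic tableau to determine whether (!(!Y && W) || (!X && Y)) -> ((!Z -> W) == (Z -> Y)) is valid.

Assume the negation and expand:
Initial set: {F ((!(!Y && W) || (!X && Y)) -> ((!Z -> W) == (Z -> Y)))}.
F ((!(!Y && W) || (!X && Y)) -> ((!Z -> W) == (Z -> Y))): α-rule — add T (!(!Y && W) || (!X && Y)), F ((!Z -> W) == (Z -> Y)).
T (!(!Y && W) || (!X && Y)): β-rule — branch into T !(!Y && W)  //  T (!X && Y).
  branch 1 (add T !(!Y && W)):
    F ((!Z -> W) == (Z -> Y)): β-rule — branch into T (!Z -> W), F (Z -> Y)  //  F (!Z -> W), T (Z -> Y).
      branch 1.1 (add T (!Z -> W), F (Z -> Y)):
        F (Z -> Y): α-rule — add T Z, F Y.
        T !(!Y && W): β-rule — branch into F !Y  //  F W.
          branch 1.1.1 (add F !Y):
            × closes — contains both Y and !Y.
          branch 1.1.2 (add F W):
            T (!Z -> W): β-rule — branch into F !Z  //  T W.
              branch 1.1.2.1 (add F !Z):
                ○ open, literals {W=0, Y=0, Z=1}.
              branch 1.1.2.2 (add T W):
                × closes — contains both W and !W.
      branch 1.2 (add F (!Z -> W), T (Z -> Y)):
        F (!Z -> W): α-rule — add T !Z, F W.
        T !(!Y && W): β-rule — branch into F !Y  //  F W.
          branch 1.2.1 (add F !Y):
            T (Z -> Y): β-rule — branch into F Z  //  T Y.
              branch 1.2.1.1 (add F Z):
                ○ open, literals {W=0, Y=1, Z=0}.
              branch 1.2.1.2 (add T Y):
                ○ open, literals {W=0, Y=1, Z=0}.
          branch 1.2.2 (add F W):
            T (Z -> Y): β-rule — branch into F Z  //  T Y.
              branch 1.2.2.1 (add F Z):
                ○ open, literals {W=0, Z=0}.
              branch 1.2.2.2 (add T Y):
                ○ open, literals {W=0, Y=1, Z=0}.
  branch 2 (add T (!X && Y)):
    T (!X && Y): α-rule — add T !X, T Y.
    F ((!Z -> W) == (Z -> Y)): β-rule — branch into T (!Z -> W), F (Z -> Y)  //  F (!Z -> W), T (Z -> Y).
      branch 2.1 (add T (!Z -> W), F (Z -> Y)):
        F (Z -> Y): α-rule — add T Z, F Y.
        × closes — contains both Y and !Y.
      branch 2.2 (add F (!Z -> W), T (Z -> Y)):
        F (!Z -> W): α-rule — add T !Z, F W.
        T (Z -> Y): β-rule — branch into F Z  //  T Y.
          branch 2.2.1 (add F Z):
            ○ open, literals {W=0, X=0, Y=1, Z=0}.
          branch 2.2.2 (add T Y):
            ○ open, literals {W=0, X=0, Y=1, Z=0}.
3 branches closed, 7 open.
An open branch gives a countermodel: W=0, Y=0, Z=1 (unmentioned atoms arbitrary); under it the original formula is false.

Not valid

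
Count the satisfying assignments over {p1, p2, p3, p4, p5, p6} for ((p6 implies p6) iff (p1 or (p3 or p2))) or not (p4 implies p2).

60

Initial set: {(((p6 implies p6) iff (p1 or (p3 or p2))) or not (p4 implies p2))}.
(((p6 implies p6) iff (p1 or (p3 or p2))) or not (p4 implies p2)): β-rule — branch into ((p6 implies p6) iff (p1 or (p3 or p2)))  //  not (p4 implies p2).
  branch 1 (add ((p6 implies p6) iff (p1 or (p3 or p2)))):
    ((p6 implies p6) iff (p1 or (p3 or p2))): β-rule — branch into (p6 implies p6), (p1 or (p3 or p2))  //  not (p6 implies p6), not (p1 or (p3 or p2)).
      branch 1.1 (add (p6 implies p6), (p1 or (p3 or p2))):
        (p6 implies p6): β-rule — branch into not p6  //  p6.
          branch 1.1.1 (add not p6):
            (p1 or (p3 or p2)): β-rule — branch into p1  //  (p3 or p2).
              branch 1.1.1.1 (add p1):
                ○ open, literals {p1=1, p6=0}.
              branch 1.1.1.2 (add (p3 or p2)):
                (p3 or p2): β-rule — branch into p3  //  p2.
                  branch 1.1.1.2.1 (add p3):
                    ○ open, literals {p3=1, p6=0}.
                  branch 1.1.1.2.2 (add p2):
                    ○ open, literals {p2=1, p6=0}.
          branch 1.1.2 (add p6):
            (p1 or (p3 or p2)): β-rule — branch into p1  //  (p3 or p2).
              branch 1.1.2.1 (add p1):
                ○ open, literals {p1=1, p6=1}.
              branch 1.1.2.2 (add (p3 or p2)):
                (p3 or p2): β-rule — branch into p3  //  p2.
                  branch 1.1.2.2.1 (add p3):
                    ○ open, literals {p3=1, p6=1}.
                  branch 1.1.2.2.2 (add p2):
                    ○ open, literals {p2=1, p6=1}.
      branch 1.2 (add not (p6 implies p6), not (p1 or (p3 or p2))):
        not (p6 implies p6): α-rule — add p6, not p6.
        × closes — contains both p6 and not p6.
  branch 2 (add not (p4 implies p2)):
    not (p4 implies p2): α-rule — add p4, not p2.
    ○ open, literals {p2=0, p4=1}.
1 branch closed, 7 open.
Each open branch fixes some atoms; the unmentioned ones are free. Counting distinct full assignments: branch {p1=1, p6=0} (p2, p3, p4, p5) contributes 16 new; branch {p3=1, p6=0} (p1, p2, p4, p5) contributes 8 new; branch {p2=1, p6=0} (p1, p3, p4, p5) contributes 4 new; branch {p1=1, p6=1} (p2, p3, p4, p5) contributes 16 new; branch {p3=1, p6=1} (p1, p2, p4, p5) contributes 8 new; branch {p2=1, p6=1} (p1, p3, p4, p5) contributes 4 new; branch {p2=0, p4=1} (p1, p3, p5, p6) contributes 4 new. Total: 60.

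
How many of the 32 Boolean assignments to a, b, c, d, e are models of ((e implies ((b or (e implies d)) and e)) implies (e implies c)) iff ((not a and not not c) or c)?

22

Initial set: {T (((e implies ((b or (e implies d)) and e)) implies (e implies c)) iff ((not a and not not c) or c))}.
T (((e implies ((b or (e implies d)) and e)) implies (e implies c)) iff ((not a and not not c) or c)): β-rule — branch into T ((e implies ((b or (e implies d)) and e)) implies (e implies c)), T ((not a and not not c) or c)  //  F ((e implies ((b or (e implies d)) and e)) implies (e implies c)), F ((not a and not not c) or c).
  branch 1 (add T ((e implies ((b or (e implies d)) and e)) implies (e implies c)), T ((not a and not not c) or c)):
    T ((e implies ((b or (e implies d)) and e)) implies (e implies c)): β-rule — branch into F (e implies ((b or (e implies d)) and e))  //  T (e implies c).
      branch 1.1 (add F (e implies ((b or (e implies d)) and e))):
        F (e implies ((b or (e implies d)) and e)): α-rule — add T e, F ((b or (e implies d)) and e).
        T ((not a and not not c) or c): β-rule — branch into T (not a and not not c)  //  T c.
          branch 1.1.1 (add T (not a and not not c)):
            T (not a and not not c): α-rule — add T not a, T not not c.
            T not not c: drop double negation, giving T c.
            F ((b or (e implies d)) and e): β-rule — branch into F (b or (e implies d))  //  F e.
              branch 1.1.1.1 (add F (b or (e implies d))):
                F (b or (e implies d)): α-rule — add F b, F (e implies d).
                F (e implies d): α-rule — add T e, F d.
                ○ open, literals {a=F, b=F, c=T, d=F, e=T}.
              branch 1.1.1.2 (add F e):
                × closes — contains both e and not e.
          branch 1.1.2 (add T c):
            F ((b or (e implies d)) and e): β-rule — branch into F (b or (e implies d))  //  F e.
              branch 1.1.2.1 (add F (b or (e implies d))):
                F (b or (e implies d)): α-rule — add F b, F (e implies d).
                F (e implies d): α-rule — add T e, F d.
                ○ open, literals {b=F, c=T, d=F, e=T}.
              branch 1.1.2.2 (add F e):
                × closes — contains both e and not e.
      branch 1.2 (add T (e implies c)):
        T ((not a and not not c) or c): β-rule — branch into T (not a and not not c)  //  T c.
          branch 1.2.1 (add T (not a and not not c)):
            T (not a and not not c): α-rule — add T not a, T not not c.
            T not not c: drop double negation, giving T c.
            T (e implies c): β-rule — branch into F e  //  T c.
              branch 1.2.1.1 (add F e):
                ○ open, literals {a=F, c=T, e=F}.
              branch 1.2.1.2 (add T c):
                ○ open, literals {a=F, c=T}.
          branch 1.2.2 (add T c):
            T (e implies c): β-rule — branch into F e  //  T c.
              branch 1.2.2.1 (add F e):
                ○ open, literals {c=T, e=F}.
              branch 1.2.2.2 (add T c):
                ○ open, literals {c=T}.
  branch 2 (add F ((e implies ((b or (e implies d)) and e)) implies (e implies c)), F ((not a and not not c) or c)):
    F ((e implies ((b or (e implies d)) and e)) implies (e implies c)): α-rule — add T (e implies ((b or (e implies d)) and e)), F (e implies c).
    F ((not a and not not c) or c): α-rule — add F (not a and not not c), F c.
    F (e implies c): α-rule — add T e, F c.
    T (e implies ((b or (e implies d)) and e)): β-rule — branch into F e  //  T ((b or (e implies d)) and e).
      branch 2.1 (add F e):
        × closes — contains both e and not e.
      branch 2.2 (add T ((b or (e implies d)) and e)):
        T ((b or (e implies d)) and e): α-rule — add T (b or (e implies d)), T e.
        F (not a and not not c): β-rule — branch into F not a  //  F not not c.
          branch 2.2.1 (add F not a):
            T (b or (e implies d)): β-rule — branch into T b  //  T (e implies d).
              branch 2.2.1.1 (add T b):
                ○ open, literals {a=T, b=T, c=F, e=T}.
              branch 2.2.1.2 (add T (e implies d)):
                T (e implies d): β-rule — branch into F e  //  T d.
                  branch 2.2.1.2.1 (add F e):
                    × closes — contains both e and not e.
                  branch 2.2.1.2.2 (add T d):
                    ○ open, literals {a=T, c=F, d=T, e=T}.
          branch 2.2.2 (add F not not c):
            F not not c: drop double negation, giving F c.
            T (b or (e implies d)): β-rule — branch into T b  //  T (e implies d).
              branch 2.2.2.1 (add T b):
                ○ open, literals {b=T, c=F, e=T}.
              branch 2.2.2.2 (add T (e implies d)):
                T (e implies d): β-rule — branch into F e  //  T d.
                  branch 2.2.2.2.1 (add F e):
                    × closes — contains both e and not e.
                  branch 2.2.2.2.2 (add T d):
                    ○ open, literals {c=F, d=T, e=T}.
5 branches closed, 10 open.
Each open branch fixes some atoms; the unmentioned ones are free. Counting distinct full assignments: branch {a=F, b=F, c=T, d=F, e=T} (none free) contributes 1 new; branch {b=F, c=T, d=F, e=T} (a) contributes 1 new; branch {a=F, c=T, e=F} (b, d) contributes 4 new; branch {a=F, c=T} (b, d, e) contributes 3 new; branch {c=T, e=F} (a, b, d) contributes 4 new; branch {c=T} (a, b, d, e) contributes 3 new; branch {a=T, b=T, c=F, e=T} (d) contributes 2 new; branch {a=T, c=F, d=T, e=T} (b) contributes 1 new; branch {b=T, c=F, e=T} (a, d) contributes 2 new; branch {c=F, d=T, e=T} (a, b) contributes 1 new. Total: 22.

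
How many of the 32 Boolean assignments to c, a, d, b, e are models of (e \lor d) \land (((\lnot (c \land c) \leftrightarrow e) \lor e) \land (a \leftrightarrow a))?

20

Initial set: {((e \lor d) \land (((\lnot (c \land c) \leftrightarrow e) \lor e) \land (a \leftrightarrow a)))}.
((e \lor d) \land (((\lnot (c \land c) \leftrightarrow e) \lor e) \land (a \leftrightarrow a))): α-rule — add (e \lor d), (((\lnot (c \land c) \leftrightarrow e) \lor e) \land (a \leftrightarrow a)).
(((\lnot (c \land c) \leftrightarrow e) \lor e) \land (a \leftrightarrow a)): α-rule — add ((\lnot (c \land c) \leftrightarrow e) \lor e), (a \leftrightarrow a).
(e \lor d): β-rule — branch into e  //  d.
  branch 1 (add e):
    ((\lnot (c \land c) \leftrightarrow e) \lor e): β-rule — branch into (\lnot (c \land c) \leftrightarrow e)  //  e.
      branch 1.1 (add (\lnot (c \land c) \leftrightarrow e)):
        (a \leftrightarrow a): β-rule — branch into a, a  //  \lnot a, \lnot a.
          branch 1.1.1 (add a, a):
            (\lnot (c \land c) \leftrightarrow e): β-rule — branch into \lnot (c \land c), e  //  \lnot \lnot (c \land c), \lnot e.
              branch 1.1.1.1 (add \lnot (c \land c), e):
                \lnot (c \land c): β-rule — branch into \lnot c  //  \lnot c.
                  branch 1.1.1.1.1 (add \lnot c):
                    ○ open, literals {a=1, c=0, e=1}.
                  branch 1.1.1.1.2 (add \lnot c):
                    ○ open, literals {a=1, c=0, e=1}.
              branch 1.1.1.2 (add \lnot \lnot (c \land c), \lnot e):
                × closes — contains both e and \lnot e.
          branch 1.1.2 (add \lnot a, \lnot a):
            (\lnot (c \land c) \leftrightarrow e): β-rule — branch into \lnot (c \land c), e  //  \lnot \lnot (c \land c), \lnot e.
              branch 1.1.2.1 (add \lnot (c \land c), e):
                \lnot (c \land c): β-rule — branch into \lnot c  //  \lnot c.
                  branch 1.1.2.1.1 (add \lnot c):
                    ○ open, literals {a=0, c=0, e=1}.
                  branch 1.1.2.1.2 (add \lnot c):
                    ○ open, literals {a=0, c=0, e=1}.
              branch 1.1.2.2 (add \lnot \lnot (c \land c), \lnot e):
                × closes — contains both e and \lnot e.
      branch 1.2 (add e):
        (a \leftrightarrow a): β-rule — branch into a, a  //  \lnot a, \lnot a.
          branch 1.2.1 (add a, a):
            ○ open, literals {a=1, e=1}.
          branch 1.2.2 (add \lnot a, \lnot a):
            ○ open, literals {a=0, e=1}.
  branch 2 (add d):
    ((\lnot (c \land c) \leftrightarrow e) \lor e): β-rule — branch into (\lnot (c \land c) \leftrightarrow e)  //  e.
      branch 2.1 (add (\lnot (c \land c) \leftrightarrow e)):
        (a \leftrightarrow a): β-rule — branch into a, a  //  \lnot a, \lnot a.
          branch 2.1.1 (add a, a):
            (\lnot (c \land c) \leftrightarrow e): β-rule — branch into \lnot (c \land c), e  //  \lnot \lnot (c \land c), \lnot e.
              branch 2.1.1.1 (add \lnot (c \land c), e):
                \lnot (c \land c): β-rule — branch into \lnot c  //  \lnot c.
                  branch 2.1.1.1.1 (add \lnot c):
                    ○ open, literals {a=1, c=0, d=1, e=1}.
                  branch 2.1.1.1.2 (add \lnot c):
                    ○ open, literals {a=1, c=0, d=1, e=1}.
              branch 2.1.1.2 (add \lnot \lnot (c \land c), \lnot e):
                \lnot \lnot (c \land c): α-rule — add c, c.
                ○ open, literals {a=1, c=1, d=1, e=0}.
          branch 2.1.2 (add \lnot a, \lnot a):
            (\lnot (c \land c) \leftrightarrow e): β-rule — branch into \lnot (c \land c), e  //  \lnot \lnot (c \land c), \lnot e.
              branch 2.1.2.1 (add \lnot (c \land c), e):
                \lnot (c \land c): β-rule — branch into \lnot c  //  \lnot c.
                  branch 2.1.2.1.1 (add \lnot c):
                    ○ open, literals {a=0, c=0, d=1, e=1}.
                  branch 2.1.2.1.2 (add \lnot c):
                    ○ open, literals {a=0, c=0, d=1, e=1}.
              branch 2.1.2.2 (add \lnot \lnot (c \land c), \lnot e):
                \lnot \lnot (c \land c): α-rule — add c, c.
                ○ open, literals {a=0, c=1, d=1, e=0}.
      branch 2.2 (add e):
        (a \leftrightarrow a): β-rule — branch into a, a  //  \lnot a, \lnot a.
          branch 2.2.1 (add a, a):
            ○ open, literals {a=1, d=1, e=1}.
          branch 2.2.2 (add \lnot a, \lnot a):
            ○ open, literals {a=0, d=1, e=1}.
2 branches closed, 14 open.
Each open branch fixes some atoms; the unmentioned ones are free. Counting distinct full assignments: branch {a=1, c=0, e=1} (d, b) contributes 4 new; branch {a=1, c=0, e=1} (d, b) contributes 0 new; branch {a=0, c=0, e=1} (d, b) contributes 4 new; branch {a=0, c=0, e=1} (d, b) contributes 0 new; branch {a=1, e=1} (c, d, b) contributes 4 new; branch {a=0, e=1} (c, d, b) contributes 4 new; branch {a=1, c=0, d=1, e=1} (b) contributes 0 new; branch {a=1, c=0, d=1, e=1} (b) contributes 0 new; branch {a=1, c=1, d=1, e=0} (b) contributes 2 new; branch {a=0, c=0, d=1, e=1} (b) contributes 0 new; branch {a=0, c=0, d=1, e=1} (b) contributes 0 new; branch {a=0, c=1, d=1, e=0} (b) contributes 2 new; branch {a=1, d=1, e=1} (c, b) contributes 0 new; branch {a=0, d=1, e=1} (c, b) contributes 0 new. Total: 20.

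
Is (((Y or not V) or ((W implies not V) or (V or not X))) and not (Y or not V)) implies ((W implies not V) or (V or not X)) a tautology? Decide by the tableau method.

Assume the negation and expand:
Initial set: {not ((((Y or not V) or ((W implies not V) or (V or not X))) and not (Y or not V)) implies ((W implies not V) or (V or not X)))}.
not ((((Y or not V) or ((W implies not V) or (V or not X))) and not (Y or not V)) implies ((W implies not V) or (V or not X))): α-rule — add (((Y or not V) or ((W implies not V) or (V or not X))) and not (Y or not V)), not ((W implies not V) or (V or not X)).
(((Y or not V) or ((W implies not V) or (V or not X))) and not (Y or not V)): α-rule — add ((Y or not V) or ((W implies not V) or (V or not X))), not (Y or not V).
not ((W implies not V) or (V or not X)): α-rule — add not (W implies not V), not (V or not X).
not (Y or not V): α-rule — add not Y, not not V.
not (W implies not V): α-rule — add W, not not V.
not (V or not X): α-rule — add not V, not not X.
× closes — contains both V and not V.
All 1 branch closes.
Every branch closed, so the negation is unsatisfiable and the formula is valid.

Valid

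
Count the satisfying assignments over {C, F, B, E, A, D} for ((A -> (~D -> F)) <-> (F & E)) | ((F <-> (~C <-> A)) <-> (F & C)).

Initial set: {(((A -> (~D -> F)) <-> (F & E)) | ((F <-> (~C <-> A)) <-> (F & C)))}.
(((A -> (~D -> F)) <-> (F & E)) | ((F <-> (~C <-> A)) <-> (F & C))): β-rule — branch into ((A -> (~D -> F)) <-> (F & E))  //  ((F <-> (~C <-> A)) <-> (F & C)).
  branch 1 (add ((A -> (~D -> F)) <-> (F & E))):
    ((A -> (~D -> F)) <-> (F & E)): β-rule — branch into (A -> (~D -> F)), (F & E)  //  ~(A -> (~D -> F)), ~(F & E).
      branch 1.1 (add (A -> (~D -> F)), (F & E)):
        (F & E): α-rule — add F, E.
        (A -> (~D -> F)): β-rule — branch into ~A  //  (~D -> F).
          branch 1.1.1 (add ~A):
            ○ open, literals {A=false, E=true, F=true}.
          branch 1.1.2 (add (~D -> F)):
            (~D -> F): β-rule — branch into ~~D  //  F.
              branch 1.1.2.1 (add ~~D):
                ○ open, literals {D=true, E=true, F=true}.
              branch 1.1.2.2 (add F):
                ○ open, literals {E=true, F=true}.
      branch 1.2 (add ~(A -> (~D -> F)), ~(F & E)):
        ~(A -> (~D -> F)): α-rule — add A, ~(~D -> F).
        ~(~D -> F): α-rule — add ~D, ~F.
        ~(F & E): β-rule — branch into ~F  //  ~E.
          branch 1.2.1 (add ~F):
            ○ open, literals {A=true, D=false, F=false}.
          branch 1.2.2 (add ~E):
            ○ open, literals {A=true, D=false, E=false, F=false}.
  branch 2 (add ((F <-> (~C <-> A)) <-> (F & C))):
    ((F <-> (~C <-> A)) <-> (F & C)): β-rule — branch into (F <-> (~C <-> A)), (F & C)  //  ~(F <-> (~C <-> A)), ~(F & C).
      branch 2.1 (add (F <-> (~C <-> A)), (F & C)):
        (F & C): α-rule — add F, C.
        (F <-> (~C <-> A)): β-rule — branch into F, (~C <-> A)  //  ~F, ~(~C <-> A).
          branch 2.1.1 (add F, (~C <-> A)):
            (~C <-> A): β-rule — branch into ~C, A  //  ~~C, ~A.
              branch 2.1.1.1 (add ~C, A):
                × closes — contains both C and ~C.
              branch 2.1.1.2 (add ~~C, ~A):
                ○ open, literals {A=false, C=true, F=true}.
          branch 2.1.2 (add ~F, ~(~C <-> A)):
            × closes — contains both F and ~F.
      branch 2.2 (add ~(F <-> (~C <-> A)), ~(F & C)):
        ~(F <-> (~C <-> A)): β-rule — branch into F, ~(~C <-> A)  //  ~F, (~C <-> A).
          branch 2.2.1 (add F, ~(~C <-> A)):
            ~(F & C): β-rule — branch into ~F  //  ~C.
              branch 2.2.1.1 (add ~F):
                × closes — contains both F and ~F.
              branch 2.2.1.2 (add ~C):
                ~(~C <-> A): β-rule — branch into ~C, ~A  //  ~~C, A.
                  branch 2.2.1.2.1 (add ~C, ~A):
                    ○ open, literals {A=false, C=false, F=true}.
                  branch 2.2.1.2.2 (add ~~C, A):
                    × closes — contains both C and ~C.
          branch 2.2.2 (add ~F, (~C <-> A)):
            ~(F & C): β-rule — branch into ~F  //  ~C.
              branch 2.2.2.1 (add ~F):
                (~C <-> A): β-rule — branch into ~C, A  //  ~~C, ~A.
                  branch 2.2.2.1.1 (add ~C, A):
                    ○ open, literals {A=true, C=false, F=false}.
                  branch 2.2.2.1.2 (add ~~C, ~A):
                    ○ open, literals {A=false, C=true, F=false}.
              branch 2.2.2.2 (add ~C):
                (~C <-> A): β-rule — branch into ~C, A  //  ~~C, ~A.
                  branch 2.2.2.2.1 (add ~C, A):
                    ○ open, literals {A=true, C=false, F=false}.
                  branch 2.2.2.2.2 (add ~~C, ~A):
                    × closes — contains both C and ~C.
5 branches closed, 10 open.
Each open branch fixes some atoms; the unmentioned ones are free. Counting distinct full assignments: branch {A=false, E=true, F=true} (C, B, D) contributes 8 new; branch {D=true, E=true, F=true} (C, B, A) contributes 4 new; branch {E=true, F=true} (C, B, A, D) contributes 4 new; branch {A=true, D=false, F=false} (C, B, E) contributes 8 new; branch {A=true, D=false, E=false, F=false} (C, B) contributes 0 new; branch {A=false, C=true, F=true} (B, E, D) contributes 4 new; branch {A=false, C=false, F=true} (B, E, D) contributes 4 new; branch {A=true, C=false, F=false} (B, E, D) contributes 4 new; branch {A=false, C=true, F=false} (B, E, D) contributes 8 new; branch {A=true, C=false, F=false} (B, E, D) contributes 0 new. Total: 44.

44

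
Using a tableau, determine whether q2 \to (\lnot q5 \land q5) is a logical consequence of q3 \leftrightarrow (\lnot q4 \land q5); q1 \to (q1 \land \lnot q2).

Initial set: {T (q3 \leftrightarrow (\lnot q4 \land q5)); T (q1 \to (q1 \land \lnot q2)); F (q2 \to (\lnot q5 \land q5))}.
F (q2 \to (\lnot q5 \land q5)): α-rule — add T q2, F (\lnot q5 \land q5).
T (q3 \leftrightarrow (\lnot q4 \land q5)): β-rule — branch into T q3, T (\lnot q4 \land q5)  //  F q3, F (\lnot q4 \land q5).
  branch 1 (add T q3, T (\lnot q4 \land q5)):
    T (\lnot q4 \land q5): α-rule — add T \lnot q4, T q5.
    T (q1 \to (q1 \land \lnot q2)): β-rule — branch into F q1  //  T (q1 \land \lnot q2).
      branch 1.1 (add F q1):
        F (\lnot q5 \land q5): β-rule — branch into F \lnot q5  //  F q5.
          branch 1.1.1 (add F \lnot q5):
            ○ open, literals {q1=F, q2=T, q3=T, q4=F, q5=T}.
          branch 1.1.2 (add F q5):
            × closes — contains both q5 and \lnot q5.
      branch 1.2 (add T (q1 \land \lnot q2)):
        T (q1 \land \lnot q2): α-rule — add T q1, T \lnot q2.
        × closes — contains both q2 and \lnot q2.
  branch 2 (add F q3, F (\lnot q4 \land q5)):
    T (q1 \to (q1 \land \lnot q2)): β-rule — branch into F q1  //  T (q1 \land \lnot q2).
      branch 2.1 (add F q1):
        F (\lnot q5 \land q5): β-rule — branch into F \lnot q5  //  F q5.
          branch 2.1.1 (add F \lnot q5):
            F (\lnot q4 \land q5): β-rule — branch into F \lnot q4  //  F q5.
              branch 2.1.1.1 (add F \lnot q4):
                ○ open, literals {q1=F, q2=T, q3=F, q4=T, q5=T}.
              branch 2.1.1.2 (add F q5):
                × closes — contains both q5 and \lnot q5.
          branch 2.1.2 (add F q5):
            F (\lnot q4 \land q5): β-rule — branch into F \lnot q4  //  F q5.
              branch 2.1.2.1 (add F \lnot q4):
                ○ open, literals {q1=F, q2=T, q3=F, q4=T, q5=F}.
              branch 2.1.2.2 (add F q5):
                ○ open, literals {q1=F, q2=T, q3=F, q5=F}.
      branch 2.2 (add T (q1 \land \lnot q2)):
        T (q1 \land \lnot q2): α-rule — add T q1, T \lnot q2.
        × closes — contains both q2 and \lnot q2.
4 branches closed, 4 open.
An open branch gives a countermodel: q1=F, q2=T, q3=T, q4=F, q5=T (unmentioned atoms arbitrary); the premises hold there but the conclusion fails.

No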